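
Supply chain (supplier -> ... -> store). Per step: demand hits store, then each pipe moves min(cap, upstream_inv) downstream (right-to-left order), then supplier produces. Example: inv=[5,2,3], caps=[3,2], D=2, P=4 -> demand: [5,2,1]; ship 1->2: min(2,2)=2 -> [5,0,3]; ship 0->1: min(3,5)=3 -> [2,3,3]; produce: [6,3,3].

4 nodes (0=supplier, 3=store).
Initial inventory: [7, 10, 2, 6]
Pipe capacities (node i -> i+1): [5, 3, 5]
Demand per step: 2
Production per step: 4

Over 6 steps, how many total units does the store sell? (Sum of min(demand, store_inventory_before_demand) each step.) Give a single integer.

Step 1: sold=2 (running total=2) -> [6 12 3 6]
Step 2: sold=2 (running total=4) -> [5 14 3 7]
Step 3: sold=2 (running total=6) -> [4 16 3 8]
Step 4: sold=2 (running total=8) -> [4 17 3 9]
Step 5: sold=2 (running total=10) -> [4 18 3 10]
Step 6: sold=2 (running total=12) -> [4 19 3 11]

Answer: 12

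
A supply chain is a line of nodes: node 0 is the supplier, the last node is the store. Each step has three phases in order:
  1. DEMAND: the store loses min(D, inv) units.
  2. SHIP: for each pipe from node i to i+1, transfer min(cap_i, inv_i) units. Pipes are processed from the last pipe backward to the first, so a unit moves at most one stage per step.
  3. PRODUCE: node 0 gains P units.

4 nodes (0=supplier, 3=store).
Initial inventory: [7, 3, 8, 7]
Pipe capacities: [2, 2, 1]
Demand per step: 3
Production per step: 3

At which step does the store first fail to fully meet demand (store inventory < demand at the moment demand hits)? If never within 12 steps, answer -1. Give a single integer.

Step 1: demand=3,sold=3 ship[2->3]=1 ship[1->2]=2 ship[0->1]=2 prod=3 -> [8 3 9 5]
Step 2: demand=3,sold=3 ship[2->3]=1 ship[1->2]=2 ship[0->1]=2 prod=3 -> [9 3 10 3]
Step 3: demand=3,sold=3 ship[2->3]=1 ship[1->2]=2 ship[0->1]=2 prod=3 -> [10 3 11 1]
Step 4: demand=3,sold=1 ship[2->3]=1 ship[1->2]=2 ship[0->1]=2 prod=3 -> [11 3 12 1]
Step 5: demand=3,sold=1 ship[2->3]=1 ship[1->2]=2 ship[0->1]=2 prod=3 -> [12 3 13 1]
Step 6: demand=3,sold=1 ship[2->3]=1 ship[1->2]=2 ship[0->1]=2 prod=3 -> [13 3 14 1]
Step 7: demand=3,sold=1 ship[2->3]=1 ship[1->2]=2 ship[0->1]=2 prod=3 -> [14 3 15 1]
Step 8: demand=3,sold=1 ship[2->3]=1 ship[1->2]=2 ship[0->1]=2 prod=3 -> [15 3 16 1]
Step 9: demand=3,sold=1 ship[2->3]=1 ship[1->2]=2 ship[0->1]=2 prod=3 -> [16 3 17 1]
Step 10: demand=3,sold=1 ship[2->3]=1 ship[1->2]=2 ship[0->1]=2 prod=3 -> [17 3 18 1]
Step 11: demand=3,sold=1 ship[2->3]=1 ship[1->2]=2 ship[0->1]=2 prod=3 -> [18 3 19 1]
Step 12: demand=3,sold=1 ship[2->3]=1 ship[1->2]=2 ship[0->1]=2 prod=3 -> [19 3 20 1]
First stockout at step 4

4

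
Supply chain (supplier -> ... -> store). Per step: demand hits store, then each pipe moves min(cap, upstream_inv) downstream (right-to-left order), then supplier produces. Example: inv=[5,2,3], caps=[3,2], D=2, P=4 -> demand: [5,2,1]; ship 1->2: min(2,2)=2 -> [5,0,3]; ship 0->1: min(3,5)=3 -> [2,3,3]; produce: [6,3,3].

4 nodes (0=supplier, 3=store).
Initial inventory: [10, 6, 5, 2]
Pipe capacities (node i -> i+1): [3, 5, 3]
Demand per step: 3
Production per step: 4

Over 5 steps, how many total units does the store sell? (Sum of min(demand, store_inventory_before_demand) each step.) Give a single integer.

Answer: 14

Derivation:
Step 1: sold=2 (running total=2) -> [11 4 7 3]
Step 2: sold=3 (running total=5) -> [12 3 8 3]
Step 3: sold=3 (running total=8) -> [13 3 8 3]
Step 4: sold=3 (running total=11) -> [14 3 8 3]
Step 5: sold=3 (running total=14) -> [15 3 8 3]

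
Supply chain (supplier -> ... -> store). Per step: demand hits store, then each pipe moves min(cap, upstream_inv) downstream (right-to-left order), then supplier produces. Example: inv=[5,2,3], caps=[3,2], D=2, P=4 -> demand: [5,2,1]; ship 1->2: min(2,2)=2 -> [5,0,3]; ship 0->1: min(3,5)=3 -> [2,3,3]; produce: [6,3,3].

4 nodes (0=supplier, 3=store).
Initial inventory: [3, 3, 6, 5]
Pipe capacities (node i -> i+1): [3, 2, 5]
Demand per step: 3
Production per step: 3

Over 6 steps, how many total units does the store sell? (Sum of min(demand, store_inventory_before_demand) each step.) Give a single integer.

Step 1: sold=3 (running total=3) -> [3 4 3 7]
Step 2: sold=3 (running total=6) -> [3 5 2 7]
Step 3: sold=3 (running total=9) -> [3 6 2 6]
Step 4: sold=3 (running total=12) -> [3 7 2 5]
Step 5: sold=3 (running total=15) -> [3 8 2 4]
Step 6: sold=3 (running total=18) -> [3 9 2 3]

Answer: 18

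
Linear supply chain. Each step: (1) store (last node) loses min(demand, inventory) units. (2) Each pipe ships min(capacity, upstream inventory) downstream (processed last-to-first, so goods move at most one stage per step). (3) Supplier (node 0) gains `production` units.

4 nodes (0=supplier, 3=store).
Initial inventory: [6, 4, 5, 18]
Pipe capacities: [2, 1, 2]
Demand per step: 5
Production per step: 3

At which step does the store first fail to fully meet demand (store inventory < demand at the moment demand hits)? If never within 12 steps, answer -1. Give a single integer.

Step 1: demand=5,sold=5 ship[2->3]=2 ship[1->2]=1 ship[0->1]=2 prod=3 -> [7 5 4 15]
Step 2: demand=5,sold=5 ship[2->3]=2 ship[1->2]=1 ship[0->1]=2 prod=3 -> [8 6 3 12]
Step 3: demand=5,sold=5 ship[2->3]=2 ship[1->2]=1 ship[0->1]=2 prod=3 -> [9 7 2 9]
Step 4: demand=5,sold=5 ship[2->3]=2 ship[1->2]=1 ship[0->1]=2 prod=3 -> [10 8 1 6]
Step 5: demand=5,sold=5 ship[2->3]=1 ship[1->2]=1 ship[0->1]=2 prod=3 -> [11 9 1 2]
Step 6: demand=5,sold=2 ship[2->3]=1 ship[1->2]=1 ship[0->1]=2 prod=3 -> [12 10 1 1]
Step 7: demand=5,sold=1 ship[2->3]=1 ship[1->2]=1 ship[0->1]=2 prod=3 -> [13 11 1 1]
Step 8: demand=5,sold=1 ship[2->3]=1 ship[1->2]=1 ship[0->1]=2 prod=3 -> [14 12 1 1]
Step 9: demand=5,sold=1 ship[2->3]=1 ship[1->2]=1 ship[0->1]=2 prod=3 -> [15 13 1 1]
Step 10: demand=5,sold=1 ship[2->3]=1 ship[1->2]=1 ship[0->1]=2 prod=3 -> [16 14 1 1]
Step 11: demand=5,sold=1 ship[2->3]=1 ship[1->2]=1 ship[0->1]=2 prod=3 -> [17 15 1 1]
Step 12: demand=5,sold=1 ship[2->3]=1 ship[1->2]=1 ship[0->1]=2 prod=3 -> [18 16 1 1]
First stockout at step 6

6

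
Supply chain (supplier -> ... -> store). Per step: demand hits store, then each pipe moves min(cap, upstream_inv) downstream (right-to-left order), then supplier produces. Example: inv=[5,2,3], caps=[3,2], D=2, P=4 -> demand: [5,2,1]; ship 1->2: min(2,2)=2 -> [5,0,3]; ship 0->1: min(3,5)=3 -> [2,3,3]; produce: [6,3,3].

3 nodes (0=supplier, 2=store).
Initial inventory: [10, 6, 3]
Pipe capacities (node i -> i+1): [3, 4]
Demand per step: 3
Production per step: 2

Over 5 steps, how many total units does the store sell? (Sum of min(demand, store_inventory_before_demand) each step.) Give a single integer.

Step 1: sold=3 (running total=3) -> [9 5 4]
Step 2: sold=3 (running total=6) -> [8 4 5]
Step 3: sold=3 (running total=9) -> [7 3 6]
Step 4: sold=3 (running total=12) -> [6 3 6]
Step 5: sold=3 (running total=15) -> [5 3 6]

Answer: 15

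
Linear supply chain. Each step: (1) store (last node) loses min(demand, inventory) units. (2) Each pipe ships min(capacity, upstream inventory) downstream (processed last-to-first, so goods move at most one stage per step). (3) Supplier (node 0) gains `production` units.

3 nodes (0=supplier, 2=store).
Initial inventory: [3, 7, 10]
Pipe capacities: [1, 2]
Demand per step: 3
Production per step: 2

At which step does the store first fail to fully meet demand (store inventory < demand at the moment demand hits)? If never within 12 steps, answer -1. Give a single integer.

Step 1: demand=3,sold=3 ship[1->2]=2 ship[0->1]=1 prod=2 -> [4 6 9]
Step 2: demand=3,sold=3 ship[1->2]=2 ship[0->1]=1 prod=2 -> [5 5 8]
Step 3: demand=3,sold=3 ship[1->2]=2 ship[0->1]=1 prod=2 -> [6 4 7]
Step 4: demand=3,sold=3 ship[1->2]=2 ship[0->1]=1 prod=2 -> [7 3 6]
Step 5: demand=3,sold=3 ship[1->2]=2 ship[0->1]=1 prod=2 -> [8 2 5]
Step 6: demand=3,sold=3 ship[1->2]=2 ship[0->1]=1 prod=2 -> [9 1 4]
Step 7: demand=3,sold=3 ship[1->2]=1 ship[0->1]=1 prod=2 -> [10 1 2]
Step 8: demand=3,sold=2 ship[1->2]=1 ship[0->1]=1 prod=2 -> [11 1 1]
Step 9: demand=3,sold=1 ship[1->2]=1 ship[0->1]=1 prod=2 -> [12 1 1]
Step 10: demand=3,sold=1 ship[1->2]=1 ship[0->1]=1 prod=2 -> [13 1 1]
Step 11: demand=3,sold=1 ship[1->2]=1 ship[0->1]=1 prod=2 -> [14 1 1]
Step 12: demand=3,sold=1 ship[1->2]=1 ship[0->1]=1 prod=2 -> [15 1 1]
First stockout at step 8

8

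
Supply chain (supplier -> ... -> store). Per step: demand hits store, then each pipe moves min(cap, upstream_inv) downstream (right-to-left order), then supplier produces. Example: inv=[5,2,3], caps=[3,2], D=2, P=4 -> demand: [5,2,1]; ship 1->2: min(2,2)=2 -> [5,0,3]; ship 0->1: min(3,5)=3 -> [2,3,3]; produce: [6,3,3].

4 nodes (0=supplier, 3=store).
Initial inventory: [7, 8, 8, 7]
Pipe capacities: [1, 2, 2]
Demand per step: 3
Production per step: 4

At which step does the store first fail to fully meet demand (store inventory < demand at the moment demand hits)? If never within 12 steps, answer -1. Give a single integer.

Step 1: demand=3,sold=3 ship[2->3]=2 ship[1->2]=2 ship[0->1]=1 prod=4 -> [10 7 8 6]
Step 2: demand=3,sold=3 ship[2->3]=2 ship[1->2]=2 ship[0->1]=1 prod=4 -> [13 6 8 5]
Step 3: demand=3,sold=3 ship[2->3]=2 ship[1->2]=2 ship[0->1]=1 prod=4 -> [16 5 8 4]
Step 4: demand=3,sold=3 ship[2->3]=2 ship[1->2]=2 ship[0->1]=1 prod=4 -> [19 4 8 3]
Step 5: demand=3,sold=3 ship[2->3]=2 ship[1->2]=2 ship[0->1]=1 prod=4 -> [22 3 8 2]
Step 6: demand=3,sold=2 ship[2->3]=2 ship[1->2]=2 ship[0->1]=1 prod=4 -> [25 2 8 2]
Step 7: demand=3,sold=2 ship[2->3]=2 ship[1->2]=2 ship[0->1]=1 prod=4 -> [28 1 8 2]
Step 8: demand=3,sold=2 ship[2->3]=2 ship[1->2]=1 ship[0->1]=1 prod=4 -> [31 1 7 2]
Step 9: demand=3,sold=2 ship[2->3]=2 ship[1->2]=1 ship[0->1]=1 prod=4 -> [34 1 6 2]
Step 10: demand=3,sold=2 ship[2->3]=2 ship[1->2]=1 ship[0->1]=1 prod=4 -> [37 1 5 2]
Step 11: demand=3,sold=2 ship[2->3]=2 ship[1->2]=1 ship[0->1]=1 prod=4 -> [40 1 4 2]
Step 12: demand=3,sold=2 ship[2->3]=2 ship[1->2]=1 ship[0->1]=1 prod=4 -> [43 1 3 2]
First stockout at step 6

6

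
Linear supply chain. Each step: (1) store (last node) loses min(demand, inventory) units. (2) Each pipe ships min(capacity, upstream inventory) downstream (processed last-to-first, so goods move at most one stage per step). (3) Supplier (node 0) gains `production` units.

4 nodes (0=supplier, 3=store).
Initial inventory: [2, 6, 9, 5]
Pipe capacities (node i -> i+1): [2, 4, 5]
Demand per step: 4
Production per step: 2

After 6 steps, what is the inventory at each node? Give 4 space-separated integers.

Step 1: demand=4,sold=4 ship[2->3]=5 ship[1->2]=4 ship[0->1]=2 prod=2 -> inv=[2 4 8 6]
Step 2: demand=4,sold=4 ship[2->3]=5 ship[1->2]=4 ship[0->1]=2 prod=2 -> inv=[2 2 7 7]
Step 3: demand=4,sold=4 ship[2->3]=5 ship[1->2]=2 ship[0->1]=2 prod=2 -> inv=[2 2 4 8]
Step 4: demand=4,sold=4 ship[2->3]=4 ship[1->2]=2 ship[0->1]=2 prod=2 -> inv=[2 2 2 8]
Step 5: demand=4,sold=4 ship[2->3]=2 ship[1->2]=2 ship[0->1]=2 prod=2 -> inv=[2 2 2 6]
Step 6: demand=4,sold=4 ship[2->3]=2 ship[1->2]=2 ship[0->1]=2 prod=2 -> inv=[2 2 2 4]

2 2 2 4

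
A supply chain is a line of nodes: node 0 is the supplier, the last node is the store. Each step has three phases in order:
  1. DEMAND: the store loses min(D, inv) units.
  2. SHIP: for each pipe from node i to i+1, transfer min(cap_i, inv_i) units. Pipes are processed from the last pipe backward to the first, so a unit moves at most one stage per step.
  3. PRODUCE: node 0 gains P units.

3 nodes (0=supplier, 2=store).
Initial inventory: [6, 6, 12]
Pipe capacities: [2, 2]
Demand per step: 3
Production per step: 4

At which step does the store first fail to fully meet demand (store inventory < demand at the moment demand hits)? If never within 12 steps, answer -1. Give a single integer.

Step 1: demand=3,sold=3 ship[1->2]=2 ship[0->1]=2 prod=4 -> [8 6 11]
Step 2: demand=3,sold=3 ship[1->2]=2 ship[0->1]=2 prod=4 -> [10 6 10]
Step 3: demand=3,sold=3 ship[1->2]=2 ship[0->1]=2 prod=4 -> [12 6 9]
Step 4: demand=3,sold=3 ship[1->2]=2 ship[0->1]=2 prod=4 -> [14 6 8]
Step 5: demand=3,sold=3 ship[1->2]=2 ship[0->1]=2 prod=4 -> [16 6 7]
Step 6: demand=3,sold=3 ship[1->2]=2 ship[0->1]=2 prod=4 -> [18 6 6]
Step 7: demand=3,sold=3 ship[1->2]=2 ship[0->1]=2 prod=4 -> [20 6 5]
Step 8: demand=3,sold=3 ship[1->2]=2 ship[0->1]=2 prod=4 -> [22 6 4]
Step 9: demand=3,sold=3 ship[1->2]=2 ship[0->1]=2 prod=4 -> [24 6 3]
Step 10: demand=3,sold=3 ship[1->2]=2 ship[0->1]=2 prod=4 -> [26 6 2]
Step 11: demand=3,sold=2 ship[1->2]=2 ship[0->1]=2 prod=4 -> [28 6 2]
Step 12: demand=3,sold=2 ship[1->2]=2 ship[0->1]=2 prod=4 -> [30 6 2]
First stockout at step 11

11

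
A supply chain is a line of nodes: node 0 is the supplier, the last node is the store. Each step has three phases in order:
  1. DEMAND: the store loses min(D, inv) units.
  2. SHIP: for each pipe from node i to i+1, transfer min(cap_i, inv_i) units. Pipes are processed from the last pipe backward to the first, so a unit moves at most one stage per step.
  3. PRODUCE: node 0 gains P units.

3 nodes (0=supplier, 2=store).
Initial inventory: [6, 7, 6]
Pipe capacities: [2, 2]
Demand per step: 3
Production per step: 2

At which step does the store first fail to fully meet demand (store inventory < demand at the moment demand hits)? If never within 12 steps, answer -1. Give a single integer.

Step 1: demand=3,sold=3 ship[1->2]=2 ship[0->1]=2 prod=2 -> [6 7 5]
Step 2: demand=3,sold=3 ship[1->2]=2 ship[0->1]=2 prod=2 -> [6 7 4]
Step 3: demand=3,sold=3 ship[1->2]=2 ship[0->1]=2 prod=2 -> [6 7 3]
Step 4: demand=3,sold=3 ship[1->2]=2 ship[0->1]=2 prod=2 -> [6 7 2]
Step 5: demand=3,sold=2 ship[1->2]=2 ship[0->1]=2 prod=2 -> [6 7 2]
Step 6: demand=3,sold=2 ship[1->2]=2 ship[0->1]=2 prod=2 -> [6 7 2]
Step 7: demand=3,sold=2 ship[1->2]=2 ship[0->1]=2 prod=2 -> [6 7 2]
Step 8: demand=3,sold=2 ship[1->2]=2 ship[0->1]=2 prod=2 -> [6 7 2]
Step 9: demand=3,sold=2 ship[1->2]=2 ship[0->1]=2 prod=2 -> [6 7 2]
Step 10: demand=3,sold=2 ship[1->2]=2 ship[0->1]=2 prod=2 -> [6 7 2]
Step 11: demand=3,sold=2 ship[1->2]=2 ship[0->1]=2 prod=2 -> [6 7 2]
Step 12: demand=3,sold=2 ship[1->2]=2 ship[0->1]=2 prod=2 -> [6 7 2]
First stockout at step 5

5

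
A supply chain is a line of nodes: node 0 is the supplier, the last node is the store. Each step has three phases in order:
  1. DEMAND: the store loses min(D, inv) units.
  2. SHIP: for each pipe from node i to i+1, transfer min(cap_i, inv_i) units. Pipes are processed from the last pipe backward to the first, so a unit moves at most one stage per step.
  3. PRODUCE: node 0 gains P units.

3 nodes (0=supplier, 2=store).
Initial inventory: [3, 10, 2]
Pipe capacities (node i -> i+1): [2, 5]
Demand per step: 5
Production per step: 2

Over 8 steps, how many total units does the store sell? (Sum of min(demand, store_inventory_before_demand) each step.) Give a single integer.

Answer: 24

Derivation:
Step 1: sold=2 (running total=2) -> [3 7 5]
Step 2: sold=5 (running total=7) -> [3 4 5]
Step 3: sold=5 (running total=12) -> [3 2 4]
Step 4: sold=4 (running total=16) -> [3 2 2]
Step 5: sold=2 (running total=18) -> [3 2 2]
Step 6: sold=2 (running total=20) -> [3 2 2]
Step 7: sold=2 (running total=22) -> [3 2 2]
Step 8: sold=2 (running total=24) -> [3 2 2]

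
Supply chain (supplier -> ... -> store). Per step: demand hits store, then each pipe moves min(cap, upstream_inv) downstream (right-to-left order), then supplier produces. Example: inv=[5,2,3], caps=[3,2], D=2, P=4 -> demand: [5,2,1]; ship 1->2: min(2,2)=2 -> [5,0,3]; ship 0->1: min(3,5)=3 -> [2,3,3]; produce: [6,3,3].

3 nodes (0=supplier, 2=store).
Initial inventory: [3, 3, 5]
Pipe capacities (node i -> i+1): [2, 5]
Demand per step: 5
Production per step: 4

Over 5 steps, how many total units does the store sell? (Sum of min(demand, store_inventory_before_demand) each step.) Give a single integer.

Step 1: sold=5 (running total=5) -> [5 2 3]
Step 2: sold=3 (running total=8) -> [7 2 2]
Step 3: sold=2 (running total=10) -> [9 2 2]
Step 4: sold=2 (running total=12) -> [11 2 2]
Step 5: sold=2 (running total=14) -> [13 2 2]

Answer: 14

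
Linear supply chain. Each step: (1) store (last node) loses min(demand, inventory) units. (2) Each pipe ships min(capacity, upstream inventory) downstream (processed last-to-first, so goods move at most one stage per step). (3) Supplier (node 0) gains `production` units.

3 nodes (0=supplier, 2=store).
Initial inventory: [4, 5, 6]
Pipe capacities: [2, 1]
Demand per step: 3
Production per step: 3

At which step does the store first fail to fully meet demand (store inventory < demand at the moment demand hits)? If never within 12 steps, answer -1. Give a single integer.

Step 1: demand=3,sold=3 ship[1->2]=1 ship[0->1]=2 prod=3 -> [5 6 4]
Step 2: demand=3,sold=3 ship[1->2]=1 ship[0->1]=2 prod=3 -> [6 7 2]
Step 3: demand=3,sold=2 ship[1->2]=1 ship[0->1]=2 prod=3 -> [7 8 1]
Step 4: demand=3,sold=1 ship[1->2]=1 ship[0->1]=2 prod=3 -> [8 9 1]
Step 5: demand=3,sold=1 ship[1->2]=1 ship[0->1]=2 prod=3 -> [9 10 1]
Step 6: demand=3,sold=1 ship[1->2]=1 ship[0->1]=2 prod=3 -> [10 11 1]
Step 7: demand=3,sold=1 ship[1->2]=1 ship[0->1]=2 prod=3 -> [11 12 1]
Step 8: demand=3,sold=1 ship[1->2]=1 ship[0->1]=2 prod=3 -> [12 13 1]
Step 9: demand=3,sold=1 ship[1->2]=1 ship[0->1]=2 prod=3 -> [13 14 1]
Step 10: demand=3,sold=1 ship[1->2]=1 ship[0->1]=2 prod=3 -> [14 15 1]
Step 11: demand=3,sold=1 ship[1->2]=1 ship[0->1]=2 prod=3 -> [15 16 1]
Step 12: demand=3,sold=1 ship[1->2]=1 ship[0->1]=2 prod=3 -> [16 17 1]
First stockout at step 3

3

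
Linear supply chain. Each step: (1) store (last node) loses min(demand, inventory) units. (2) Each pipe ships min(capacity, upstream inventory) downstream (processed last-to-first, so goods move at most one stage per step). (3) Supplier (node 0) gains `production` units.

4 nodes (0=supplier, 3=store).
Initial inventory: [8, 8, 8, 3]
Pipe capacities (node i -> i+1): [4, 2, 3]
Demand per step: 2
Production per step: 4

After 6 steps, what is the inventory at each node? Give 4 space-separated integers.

Step 1: demand=2,sold=2 ship[2->3]=3 ship[1->2]=2 ship[0->1]=4 prod=4 -> inv=[8 10 7 4]
Step 2: demand=2,sold=2 ship[2->3]=3 ship[1->2]=2 ship[0->1]=4 prod=4 -> inv=[8 12 6 5]
Step 3: demand=2,sold=2 ship[2->3]=3 ship[1->2]=2 ship[0->1]=4 prod=4 -> inv=[8 14 5 6]
Step 4: demand=2,sold=2 ship[2->3]=3 ship[1->2]=2 ship[0->1]=4 prod=4 -> inv=[8 16 4 7]
Step 5: demand=2,sold=2 ship[2->3]=3 ship[1->2]=2 ship[0->1]=4 prod=4 -> inv=[8 18 3 8]
Step 6: demand=2,sold=2 ship[2->3]=3 ship[1->2]=2 ship[0->1]=4 prod=4 -> inv=[8 20 2 9]

8 20 2 9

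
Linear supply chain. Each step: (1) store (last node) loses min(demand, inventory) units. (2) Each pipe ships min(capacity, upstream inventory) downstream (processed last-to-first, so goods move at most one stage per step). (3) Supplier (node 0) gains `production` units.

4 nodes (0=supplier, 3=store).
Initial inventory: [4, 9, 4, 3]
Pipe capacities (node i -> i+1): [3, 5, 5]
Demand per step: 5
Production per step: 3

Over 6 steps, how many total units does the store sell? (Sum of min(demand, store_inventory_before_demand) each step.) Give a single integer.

Step 1: sold=3 (running total=3) -> [4 7 5 4]
Step 2: sold=4 (running total=7) -> [4 5 5 5]
Step 3: sold=5 (running total=12) -> [4 3 5 5]
Step 4: sold=5 (running total=17) -> [4 3 3 5]
Step 5: sold=5 (running total=22) -> [4 3 3 3]
Step 6: sold=3 (running total=25) -> [4 3 3 3]

Answer: 25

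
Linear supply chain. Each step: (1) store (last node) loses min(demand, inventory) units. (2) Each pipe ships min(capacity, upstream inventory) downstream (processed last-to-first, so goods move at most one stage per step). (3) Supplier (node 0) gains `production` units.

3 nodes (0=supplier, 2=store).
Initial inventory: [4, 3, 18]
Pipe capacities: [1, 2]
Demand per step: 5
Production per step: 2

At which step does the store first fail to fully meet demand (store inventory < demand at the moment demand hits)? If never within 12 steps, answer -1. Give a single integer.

Step 1: demand=5,sold=5 ship[1->2]=2 ship[0->1]=1 prod=2 -> [5 2 15]
Step 2: demand=5,sold=5 ship[1->2]=2 ship[0->1]=1 prod=2 -> [6 1 12]
Step 3: demand=5,sold=5 ship[1->2]=1 ship[0->1]=1 prod=2 -> [7 1 8]
Step 4: demand=5,sold=5 ship[1->2]=1 ship[0->1]=1 prod=2 -> [8 1 4]
Step 5: demand=5,sold=4 ship[1->2]=1 ship[0->1]=1 prod=2 -> [9 1 1]
Step 6: demand=5,sold=1 ship[1->2]=1 ship[0->1]=1 prod=2 -> [10 1 1]
Step 7: demand=5,sold=1 ship[1->2]=1 ship[0->1]=1 prod=2 -> [11 1 1]
Step 8: demand=5,sold=1 ship[1->2]=1 ship[0->1]=1 prod=2 -> [12 1 1]
Step 9: demand=5,sold=1 ship[1->2]=1 ship[0->1]=1 prod=2 -> [13 1 1]
Step 10: demand=5,sold=1 ship[1->2]=1 ship[0->1]=1 prod=2 -> [14 1 1]
Step 11: demand=5,sold=1 ship[1->2]=1 ship[0->1]=1 prod=2 -> [15 1 1]
Step 12: demand=5,sold=1 ship[1->2]=1 ship[0->1]=1 prod=2 -> [16 1 1]
First stockout at step 5

5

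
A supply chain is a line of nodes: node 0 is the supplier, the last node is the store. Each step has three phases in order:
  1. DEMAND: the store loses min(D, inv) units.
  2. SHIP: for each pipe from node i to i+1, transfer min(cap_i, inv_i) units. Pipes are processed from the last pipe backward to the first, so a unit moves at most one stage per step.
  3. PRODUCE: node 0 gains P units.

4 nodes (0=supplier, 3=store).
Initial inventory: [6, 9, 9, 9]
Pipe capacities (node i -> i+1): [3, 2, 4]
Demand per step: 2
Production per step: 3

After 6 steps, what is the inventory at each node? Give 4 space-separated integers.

Step 1: demand=2,sold=2 ship[2->3]=4 ship[1->2]=2 ship[0->1]=3 prod=3 -> inv=[6 10 7 11]
Step 2: demand=2,sold=2 ship[2->3]=4 ship[1->2]=2 ship[0->1]=3 prod=3 -> inv=[6 11 5 13]
Step 3: demand=2,sold=2 ship[2->3]=4 ship[1->2]=2 ship[0->1]=3 prod=3 -> inv=[6 12 3 15]
Step 4: demand=2,sold=2 ship[2->3]=3 ship[1->2]=2 ship[0->1]=3 prod=3 -> inv=[6 13 2 16]
Step 5: demand=2,sold=2 ship[2->3]=2 ship[1->2]=2 ship[0->1]=3 prod=3 -> inv=[6 14 2 16]
Step 6: demand=2,sold=2 ship[2->3]=2 ship[1->2]=2 ship[0->1]=3 prod=3 -> inv=[6 15 2 16]

6 15 2 16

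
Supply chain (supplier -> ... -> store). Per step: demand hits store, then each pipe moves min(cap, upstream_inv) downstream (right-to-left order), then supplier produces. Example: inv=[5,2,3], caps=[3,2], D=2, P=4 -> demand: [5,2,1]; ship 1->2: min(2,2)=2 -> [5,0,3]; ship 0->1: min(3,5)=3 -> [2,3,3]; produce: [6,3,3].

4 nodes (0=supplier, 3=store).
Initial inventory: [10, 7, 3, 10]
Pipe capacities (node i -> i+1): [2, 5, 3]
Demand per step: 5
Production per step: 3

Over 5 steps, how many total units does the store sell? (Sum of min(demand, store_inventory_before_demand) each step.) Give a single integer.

Answer: 22

Derivation:
Step 1: sold=5 (running total=5) -> [11 4 5 8]
Step 2: sold=5 (running total=10) -> [12 2 6 6]
Step 3: sold=5 (running total=15) -> [13 2 5 4]
Step 4: sold=4 (running total=19) -> [14 2 4 3]
Step 5: sold=3 (running total=22) -> [15 2 3 3]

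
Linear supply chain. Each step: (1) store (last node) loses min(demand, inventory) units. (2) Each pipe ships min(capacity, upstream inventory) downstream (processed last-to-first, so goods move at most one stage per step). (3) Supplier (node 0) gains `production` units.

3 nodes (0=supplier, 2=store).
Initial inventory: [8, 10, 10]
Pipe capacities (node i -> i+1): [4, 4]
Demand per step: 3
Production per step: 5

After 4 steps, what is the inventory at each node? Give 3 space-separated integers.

Step 1: demand=3,sold=3 ship[1->2]=4 ship[0->1]=4 prod=5 -> inv=[9 10 11]
Step 2: demand=3,sold=3 ship[1->2]=4 ship[0->1]=4 prod=5 -> inv=[10 10 12]
Step 3: demand=3,sold=3 ship[1->2]=4 ship[0->1]=4 prod=5 -> inv=[11 10 13]
Step 4: demand=3,sold=3 ship[1->2]=4 ship[0->1]=4 prod=5 -> inv=[12 10 14]

12 10 14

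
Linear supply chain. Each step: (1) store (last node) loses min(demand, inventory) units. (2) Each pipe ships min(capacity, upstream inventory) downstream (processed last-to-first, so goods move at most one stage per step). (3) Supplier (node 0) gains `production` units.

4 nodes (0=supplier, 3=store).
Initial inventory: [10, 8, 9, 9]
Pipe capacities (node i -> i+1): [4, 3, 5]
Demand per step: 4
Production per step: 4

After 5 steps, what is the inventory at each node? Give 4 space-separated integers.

Step 1: demand=4,sold=4 ship[2->3]=5 ship[1->2]=3 ship[0->1]=4 prod=4 -> inv=[10 9 7 10]
Step 2: demand=4,sold=4 ship[2->3]=5 ship[1->2]=3 ship[0->1]=4 prod=4 -> inv=[10 10 5 11]
Step 3: demand=4,sold=4 ship[2->3]=5 ship[1->2]=3 ship[0->1]=4 prod=4 -> inv=[10 11 3 12]
Step 4: demand=4,sold=4 ship[2->3]=3 ship[1->2]=3 ship[0->1]=4 prod=4 -> inv=[10 12 3 11]
Step 5: demand=4,sold=4 ship[2->3]=3 ship[1->2]=3 ship[0->1]=4 prod=4 -> inv=[10 13 3 10]

10 13 3 10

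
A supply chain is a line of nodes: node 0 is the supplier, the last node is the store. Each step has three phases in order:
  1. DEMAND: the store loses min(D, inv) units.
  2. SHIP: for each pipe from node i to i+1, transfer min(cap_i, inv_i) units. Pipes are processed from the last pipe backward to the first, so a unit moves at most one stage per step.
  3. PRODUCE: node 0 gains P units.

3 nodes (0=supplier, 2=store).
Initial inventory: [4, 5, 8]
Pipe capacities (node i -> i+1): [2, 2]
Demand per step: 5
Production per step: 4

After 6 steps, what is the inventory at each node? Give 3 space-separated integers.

Step 1: demand=5,sold=5 ship[1->2]=2 ship[0->1]=2 prod=4 -> inv=[6 5 5]
Step 2: demand=5,sold=5 ship[1->2]=2 ship[0->1]=2 prod=4 -> inv=[8 5 2]
Step 3: demand=5,sold=2 ship[1->2]=2 ship[0->1]=2 prod=4 -> inv=[10 5 2]
Step 4: demand=5,sold=2 ship[1->2]=2 ship[0->1]=2 prod=4 -> inv=[12 5 2]
Step 5: demand=5,sold=2 ship[1->2]=2 ship[0->1]=2 prod=4 -> inv=[14 5 2]
Step 6: demand=5,sold=2 ship[1->2]=2 ship[0->1]=2 prod=4 -> inv=[16 5 2]

16 5 2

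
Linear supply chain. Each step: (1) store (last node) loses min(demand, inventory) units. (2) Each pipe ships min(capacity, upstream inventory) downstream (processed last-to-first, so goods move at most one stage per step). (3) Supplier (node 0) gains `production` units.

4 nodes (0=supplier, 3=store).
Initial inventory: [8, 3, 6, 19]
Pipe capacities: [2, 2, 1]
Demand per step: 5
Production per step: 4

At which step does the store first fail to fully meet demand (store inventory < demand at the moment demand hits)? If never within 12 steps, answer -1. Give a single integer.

Step 1: demand=5,sold=5 ship[2->3]=1 ship[1->2]=2 ship[0->1]=2 prod=4 -> [10 3 7 15]
Step 2: demand=5,sold=5 ship[2->3]=1 ship[1->2]=2 ship[0->1]=2 prod=4 -> [12 3 8 11]
Step 3: demand=5,sold=5 ship[2->3]=1 ship[1->2]=2 ship[0->1]=2 prod=4 -> [14 3 9 7]
Step 4: demand=5,sold=5 ship[2->3]=1 ship[1->2]=2 ship[0->1]=2 prod=4 -> [16 3 10 3]
Step 5: demand=5,sold=3 ship[2->3]=1 ship[1->2]=2 ship[0->1]=2 prod=4 -> [18 3 11 1]
Step 6: demand=5,sold=1 ship[2->3]=1 ship[1->2]=2 ship[0->1]=2 prod=4 -> [20 3 12 1]
Step 7: demand=5,sold=1 ship[2->3]=1 ship[1->2]=2 ship[0->1]=2 prod=4 -> [22 3 13 1]
Step 8: demand=5,sold=1 ship[2->3]=1 ship[1->2]=2 ship[0->1]=2 prod=4 -> [24 3 14 1]
Step 9: demand=5,sold=1 ship[2->3]=1 ship[1->2]=2 ship[0->1]=2 prod=4 -> [26 3 15 1]
Step 10: demand=5,sold=1 ship[2->3]=1 ship[1->2]=2 ship[0->1]=2 prod=4 -> [28 3 16 1]
Step 11: demand=5,sold=1 ship[2->3]=1 ship[1->2]=2 ship[0->1]=2 prod=4 -> [30 3 17 1]
Step 12: demand=5,sold=1 ship[2->3]=1 ship[1->2]=2 ship[0->1]=2 prod=4 -> [32 3 18 1]
First stockout at step 5

5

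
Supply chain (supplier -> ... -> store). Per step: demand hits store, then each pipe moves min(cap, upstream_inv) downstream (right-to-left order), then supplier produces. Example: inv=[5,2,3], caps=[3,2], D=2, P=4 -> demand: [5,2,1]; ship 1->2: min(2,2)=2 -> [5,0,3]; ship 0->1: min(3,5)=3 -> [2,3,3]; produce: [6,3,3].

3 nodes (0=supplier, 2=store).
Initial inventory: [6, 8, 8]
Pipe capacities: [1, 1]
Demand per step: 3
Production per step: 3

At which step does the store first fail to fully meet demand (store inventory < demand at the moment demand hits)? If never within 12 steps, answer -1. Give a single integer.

Step 1: demand=3,sold=3 ship[1->2]=1 ship[0->1]=1 prod=3 -> [8 8 6]
Step 2: demand=3,sold=3 ship[1->2]=1 ship[0->1]=1 prod=3 -> [10 8 4]
Step 3: demand=3,sold=3 ship[1->2]=1 ship[0->1]=1 prod=3 -> [12 8 2]
Step 4: demand=3,sold=2 ship[1->2]=1 ship[0->1]=1 prod=3 -> [14 8 1]
Step 5: demand=3,sold=1 ship[1->2]=1 ship[0->1]=1 prod=3 -> [16 8 1]
Step 6: demand=3,sold=1 ship[1->2]=1 ship[0->1]=1 prod=3 -> [18 8 1]
Step 7: demand=3,sold=1 ship[1->2]=1 ship[0->1]=1 prod=3 -> [20 8 1]
Step 8: demand=3,sold=1 ship[1->2]=1 ship[0->1]=1 prod=3 -> [22 8 1]
Step 9: demand=3,sold=1 ship[1->2]=1 ship[0->1]=1 prod=3 -> [24 8 1]
Step 10: demand=3,sold=1 ship[1->2]=1 ship[0->1]=1 prod=3 -> [26 8 1]
Step 11: demand=3,sold=1 ship[1->2]=1 ship[0->1]=1 prod=3 -> [28 8 1]
Step 12: demand=3,sold=1 ship[1->2]=1 ship[0->1]=1 prod=3 -> [30 8 1]
First stockout at step 4

4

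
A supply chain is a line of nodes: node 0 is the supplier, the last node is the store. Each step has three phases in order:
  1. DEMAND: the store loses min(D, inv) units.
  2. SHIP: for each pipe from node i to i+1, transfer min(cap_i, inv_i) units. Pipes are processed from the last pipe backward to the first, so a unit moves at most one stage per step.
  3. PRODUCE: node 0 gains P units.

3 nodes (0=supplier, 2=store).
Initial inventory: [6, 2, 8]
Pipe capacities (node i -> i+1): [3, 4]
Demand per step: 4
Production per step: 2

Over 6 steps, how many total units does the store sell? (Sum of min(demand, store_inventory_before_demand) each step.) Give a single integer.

Answer: 22

Derivation:
Step 1: sold=4 (running total=4) -> [5 3 6]
Step 2: sold=4 (running total=8) -> [4 3 5]
Step 3: sold=4 (running total=12) -> [3 3 4]
Step 4: sold=4 (running total=16) -> [2 3 3]
Step 5: sold=3 (running total=19) -> [2 2 3]
Step 6: sold=3 (running total=22) -> [2 2 2]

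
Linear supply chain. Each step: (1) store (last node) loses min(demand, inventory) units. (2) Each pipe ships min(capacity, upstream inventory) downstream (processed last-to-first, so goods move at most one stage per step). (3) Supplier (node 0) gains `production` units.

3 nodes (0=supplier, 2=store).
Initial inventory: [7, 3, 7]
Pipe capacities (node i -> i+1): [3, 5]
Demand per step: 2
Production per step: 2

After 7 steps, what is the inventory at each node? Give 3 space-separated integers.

Step 1: demand=2,sold=2 ship[1->2]=3 ship[0->1]=3 prod=2 -> inv=[6 3 8]
Step 2: demand=2,sold=2 ship[1->2]=3 ship[0->1]=3 prod=2 -> inv=[5 3 9]
Step 3: demand=2,sold=2 ship[1->2]=3 ship[0->1]=3 prod=2 -> inv=[4 3 10]
Step 4: demand=2,sold=2 ship[1->2]=3 ship[0->1]=3 prod=2 -> inv=[3 3 11]
Step 5: demand=2,sold=2 ship[1->2]=3 ship[0->1]=3 prod=2 -> inv=[2 3 12]
Step 6: demand=2,sold=2 ship[1->2]=3 ship[0->1]=2 prod=2 -> inv=[2 2 13]
Step 7: demand=2,sold=2 ship[1->2]=2 ship[0->1]=2 prod=2 -> inv=[2 2 13]

2 2 13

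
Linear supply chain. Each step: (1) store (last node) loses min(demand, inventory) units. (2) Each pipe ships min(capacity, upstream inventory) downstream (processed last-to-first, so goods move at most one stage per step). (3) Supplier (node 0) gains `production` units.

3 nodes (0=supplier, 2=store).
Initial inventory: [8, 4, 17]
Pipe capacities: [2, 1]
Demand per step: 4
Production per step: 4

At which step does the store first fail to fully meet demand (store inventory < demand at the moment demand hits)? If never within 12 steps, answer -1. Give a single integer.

Step 1: demand=4,sold=4 ship[1->2]=1 ship[0->1]=2 prod=4 -> [10 5 14]
Step 2: demand=4,sold=4 ship[1->2]=1 ship[0->1]=2 prod=4 -> [12 6 11]
Step 3: demand=4,sold=4 ship[1->2]=1 ship[0->1]=2 prod=4 -> [14 7 8]
Step 4: demand=4,sold=4 ship[1->2]=1 ship[0->1]=2 prod=4 -> [16 8 5]
Step 5: demand=4,sold=4 ship[1->2]=1 ship[0->1]=2 prod=4 -> [18 9 2]
Step 6: demand=4,sold=2 ship[1->2]=1 ship[0->1]=2 prod=4 -> [20 10 1]
Step 7: demand=4,sold=1 ship[1->2]=1 ship[0->1]=2 prod=4 -> [22 11 1]
Step 8: demand=4,sold=1 ship[1->2]=1 ship[0->1]=2 prod=4 -> [24 12 1]
Step 9: demand=4,sold=1 ship[1->2]=1 ship[0->1]=2 prod=4 -> [26 13 1]
Step 10: demand=4,sold=1 ship[1->2]=1 ship[0->1]=2 prod=4 -> [28 14 1]
Step 11: demand=4,sold=1 ship[1->2]=1 ship[0->1]=2 prod=4 -> [30 15 1]
Step 12: demand=4,sold=1 ship[1->2]=1 ship[0->1]=2 prod=4 -> [32 16 1]
First stockout at step 6

6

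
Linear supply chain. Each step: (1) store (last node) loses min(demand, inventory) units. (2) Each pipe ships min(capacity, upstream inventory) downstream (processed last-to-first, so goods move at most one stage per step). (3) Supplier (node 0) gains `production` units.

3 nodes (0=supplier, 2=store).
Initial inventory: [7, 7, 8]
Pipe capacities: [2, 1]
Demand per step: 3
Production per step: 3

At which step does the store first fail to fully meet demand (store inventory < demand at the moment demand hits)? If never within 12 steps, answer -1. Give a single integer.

Step 1: demand=3,sold=3 ship[1->2]=1 ship[0->1]=2 prod=3 -> [8 8 6]
Step 2: demand=3,sold=3 ship[1->2]=1 ship[0->1]=2 prod=3 -> [9 9 4]
Step 3: demand=3,sold=3 ship[1->2]=1 ship[0->1]=2 prod=3 -> [10 10 2]
Step 4: demand=3,sold=2 ship[1->2]=1 ship[0->1]=2 prod=3 -> [11 11 1]
Step 5: demand=3,sold=1 ship[1->2]=1 ship[0->1]=2 prod=3 -> [12 12 1]
Step 6: demand=3,sold=1 ship[1->2]=1 ship[0->1]=2 prod=3 -> [13 13 1]
Step 7: demand=3,sold=1 ship[1->2]=1 ship[0->1]=2 prod=3 -> [14 14 1]
Step 8: demand=3,sold=1 ship[1->2]=1 ship[0->1]=2 prod=3 -> [15 15 1]
Step 9: demand=3,sold=1 ship[1->2]=1 ship[0->1]=2 prod=3 -> [16 16 1]
Step 10: demand=3,sold=1 ship[1->2]=1 ship[0->1]=2 prod=3 -> [17 17 1]
Step 11: demand=3,sold=1 ship[1->2]=1 ship[0->1]=2 prod=3 -> [18 18 1]
Step 12: demand=3,sold=1 ship[1->2]=1 ship[0->1]=2 prod=3 -> [19 19 1]
First stockout at step 4

4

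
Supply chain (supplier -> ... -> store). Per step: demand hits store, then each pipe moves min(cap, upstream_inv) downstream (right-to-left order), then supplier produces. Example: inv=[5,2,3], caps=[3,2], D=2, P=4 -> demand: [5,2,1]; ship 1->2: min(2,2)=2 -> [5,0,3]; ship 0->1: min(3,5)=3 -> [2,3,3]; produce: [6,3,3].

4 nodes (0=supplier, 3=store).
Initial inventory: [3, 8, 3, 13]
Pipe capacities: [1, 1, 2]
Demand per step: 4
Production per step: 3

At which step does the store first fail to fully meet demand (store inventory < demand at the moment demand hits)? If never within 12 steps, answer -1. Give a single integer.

Step 1: demand=4,sold=4 ship[2->3]=2 ship[1->2]=1 ship[0->1]=1 prod=3 -> [5 8 2 11]
Step 2: demand=4,sold=4 ship[2->3]=2 ship[1->2]=1 ship[0->1]=1 prod=3 -> [7 8 1 9]
Step 3: demand=4,sold=4 ship[2->3]=1 ship[1->2]=1 ship[0->1]=1 prod=3 -> [9 8 1 6]
Step 4: demand=4,sold=4 ship[2->3]=1 ship[1->2]=1 ship[0->1]=1 prod=3 -> [11 8 1 3]
Step 5: demand=4,sold=3 ship[2->3]=1 ship[1->2]=1 ship[0->1]=1 prod=3 -> [13 8 1 1]
Step 6: demand=4,sold=1 ship[2->3]=1 ship[1->2]=1 ship[0->1]=1 prod=3 -> [15 8 1 1]
Step 7: demand=4,sold=1 ship[2->3]=1 ship[1->2]=1 ship[0->1]=1 prod=3 -> [17 8 1 1]
Step 8: demand=4,sold=1 ship[2->3]=1 ship[1->2]=1 ship[0->1]=1 prod=3 -> [19 8 1 1]
Step 9: demand=4,sold=1 ship[2->3]=1 ship[1->2]=1 ship[0->1]=1 prod=3 -> [21 8 1 1]
Step 10: demand=4,sold=1 ship[2->3]=1 ship[1->2]=1 ship[0->1]=1 prod=3 -> [23 8 1 1]
Step 11: demand=4,sold=1 ship[2->3]=1 ship[1->2]=1 ship[0->1]=1 prod=3 -> [25 8 1 1]
Step 12: demand=4,sold=1 ship[2->3]=1 ship[1->2]=1 ship[0->1]=1 prod=3 -> [27 8 1 1]
First stockout at step 5

5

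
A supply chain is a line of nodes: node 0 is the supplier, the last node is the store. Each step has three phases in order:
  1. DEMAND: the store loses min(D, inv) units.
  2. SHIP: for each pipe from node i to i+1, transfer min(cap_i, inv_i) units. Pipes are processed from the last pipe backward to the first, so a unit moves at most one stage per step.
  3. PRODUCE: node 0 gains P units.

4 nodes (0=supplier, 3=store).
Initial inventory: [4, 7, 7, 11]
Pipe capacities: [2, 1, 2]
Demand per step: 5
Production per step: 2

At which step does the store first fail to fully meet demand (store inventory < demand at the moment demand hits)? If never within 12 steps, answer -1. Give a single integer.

Step 1: demand=5,sold=5 ship[2->3]=2 ship[1->2]=1 ship[0->1]=2 prod=2 -> [4 8 6 8]
Step 2: demand=5,sold=5 ship[2->3]=2 ship[1->2]=1 ship[0->1]=2 prod=2 -> [4 9 5 5]
Step 3: demand=5,sold=5 ship[2->3]=2 ship[1->2]=1 ship[0->1]=2 prod=2 -> [4 10 4 2]
Step 4: demand=5,sold=2 ship[2->3]=2 ship[1->2]=1 ship[0->1]=2 prod=2 -> [4 11 3 2]
Step 5: demand=5,sold=2 ship[2->3]=2 ship[1->2]=1 ship[0->1]=2 prod=2 -> [4 12 2 2]
Step 6: demand=5,sold=2 ship[2->3]=2 ship[1->2]=1 ship[0->1]=2 prod=2 -> [4 13 1 2]
Step 7: demand=5,sold=2 ship[2->3]=1 ship[1->2]=1 ship[0->1]=2 prod=2 -> [4 14 1 1]
Step 8: demand=5,sold=1 ship[2->3]=1 ship[1->2]=1 ship[0->1]=2 prod=2 -> [4 15 1 1]
Step 9: demand=5,sold=1 ship[2->3]=1 ship[1->2]=1 ship[0->1]=2 prod=2 -> [4 16 1 1]
Step 10: demand=5,sold=1 ship[2->3]=1 ship[1->2]=1 ship[0->1]=2 prod=2 -> [4 17 1 1]
Step 11: demand=5,sold=1 ship[2->3]=1 ship[1->2]=1 ship[0->1]=2 prod=2 -> [4 18 1 1]
Step 12: demand=5,sold=1 ship[2->3]=1 ship[1->2]=1 ship[0->1]=2 prod=2 -> [4 19 1 1]
First stockout at step 4

4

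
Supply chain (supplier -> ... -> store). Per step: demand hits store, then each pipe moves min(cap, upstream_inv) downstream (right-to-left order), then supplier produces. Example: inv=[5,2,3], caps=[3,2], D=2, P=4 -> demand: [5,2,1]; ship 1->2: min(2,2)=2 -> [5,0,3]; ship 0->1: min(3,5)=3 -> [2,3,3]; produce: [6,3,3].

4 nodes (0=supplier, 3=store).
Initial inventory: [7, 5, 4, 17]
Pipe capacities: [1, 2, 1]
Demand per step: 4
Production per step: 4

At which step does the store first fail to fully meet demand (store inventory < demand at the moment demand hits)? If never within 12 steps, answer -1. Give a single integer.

Step 1: demand=4,sold=4 ship[2->3]=1 ship[1->2]=2 ship[0->1]=1 prod=4 -> [10 4 5 14]
Step 2: demand=4,sold=4 ship[2->3]=1 ship[1->2]=2 ship[0->1]=1 prod=4 -> [13 3 6 11]
Step 3: demand=4,sold=4 ship[2->3]=1 ship[1->2]=2 ship[0->1]=1 prod=4 -> [16 2 7 8]
Step 4: demand=4,sold=4 ship[2->3]=1 ship[1->2]=2 ship[0->1]=1 prod=4 -> [19 1 8 5]
Step 5: demand=4,sold=4 ship[2->3]=1 ship[1->2]=1 ship[0->1]=1 prod=4 -> [22 1 8 2]
Step 6: demand=4,sold=2 ship[2->3]=1 ship[1->2]=1 ship[0->1]=1 prod=4 -> [25 1 8 1]
Step 7: demand=4,sold=1 ship[2->3]=1 ship[1->2]=1 ship[0->1]=1 prod=4 -> [28 1 8 1]
Step 8: demand=4,sold=1 ship[2->3]=1 ship[1->2]=1 ship[0->1]=1 prod=4 -> [31 1 8 1]
Step 9: demand=4,sold=1 ship[2->3]=1 ship[1->2]=1 ship[0->1]=1 prod=4 -> [34 1 8 1]
Step 10: demand=4,sold=1 ship[2->3]=1 ship[1->2]=1 ship[0->1]=1 prod=4 -> [37 1 8 1]
Step 11: demand=4,sold=1 ship[2->3]=1 ship[1->2]=1 ship[0->1]=1 prod=4 -> [40 1 8 1]
Step 12: demand=4,sold=1 ship[2->3]=1 ship[1->2]=1 ship[0->1]=1 prod=4 -> [43 1 8 1]
First stockout at step 6

6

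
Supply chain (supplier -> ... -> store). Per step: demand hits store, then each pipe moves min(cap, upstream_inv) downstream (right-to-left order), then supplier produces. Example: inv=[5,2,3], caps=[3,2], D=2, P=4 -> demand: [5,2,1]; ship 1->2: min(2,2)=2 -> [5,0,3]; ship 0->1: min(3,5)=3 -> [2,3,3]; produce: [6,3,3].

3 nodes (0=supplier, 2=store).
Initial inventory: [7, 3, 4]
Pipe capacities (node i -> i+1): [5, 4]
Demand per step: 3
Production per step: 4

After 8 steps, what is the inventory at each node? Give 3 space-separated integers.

Step 1: demand=3,sold=3 ship[1->2]=3 ship[0->1]=5 prod=4 -> inv=[6 5 4]
Step 2: demand=3,sold=3 ship[1->2]=4 ship[0->1]=5 prod=4 -> inv=[5 6 5]
Step 3: demand=3,sold=3 ship[1->2]=4 ship[0->1]=5 prod=4 -> inv=[4 7 6]
Step 4: demand=3,sold=3 ship[1->2]=4 ship[0->1]=4 prod=4 -> inv=[4 7 7]
Step 5: demand=3,sold=3 ship[1->2]=4 ship[0->1]=4 prod=4 -> inv=[4 7 8]
Step 6: demand=3,sold=3 ship[1->2]=4 ship[0->1]=4 prod=4 -> inv=[4 7 9]
Step 7: demand=3,sold=3 ship[1->2]=4 ship[0->1]=4 prod=4 -> inv=[4 7 10]
Step 8: demand=3,sold=3 ship[1->2]=4 ship[0->1]=4 prod=4 -> inv=[4 7 11]

4 7 11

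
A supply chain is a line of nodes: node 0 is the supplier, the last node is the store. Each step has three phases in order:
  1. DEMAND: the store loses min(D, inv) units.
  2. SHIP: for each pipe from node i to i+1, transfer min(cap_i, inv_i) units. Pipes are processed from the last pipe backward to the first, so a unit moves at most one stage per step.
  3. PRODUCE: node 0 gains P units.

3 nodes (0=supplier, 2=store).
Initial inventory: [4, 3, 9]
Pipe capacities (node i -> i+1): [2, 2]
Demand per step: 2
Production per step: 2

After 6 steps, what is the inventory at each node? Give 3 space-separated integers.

Step 1: demand=2,sold=2 ship[1->2]=2 ship[0->1]=2 prod=2 -> inv=[4 3 9]
Step 2: demand=2,sold=2 ship[1->2]=2 ship[0->1]=2 prod=2 -> inv=[4 3 9]
Step 3: demand=2,sold=2 ship[1->2]=2 ship[0->1]=2 prod=2 -> inv=[4 3 9]
Step 4: demand=2,sold=2 ship[1->2]=2 ship[0->1]=2 prod=2 -> inv=[4 3 9]
Step 5: demand=2,sold=2 ship[1->2]=2 ship[0->1]=2 prod=2 -> inv=[4 3 9]
Step 6: demand=2,sold=2 ship[1->2]=2 ship[0->1]=2 prod=2 -> inv=[4 3 9]

4 3 9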